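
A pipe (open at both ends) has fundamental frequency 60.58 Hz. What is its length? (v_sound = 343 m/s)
L = v/(2f₁) = 2.831 m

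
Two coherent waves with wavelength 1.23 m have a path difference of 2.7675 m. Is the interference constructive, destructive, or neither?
neither (partial) — path difference = 2.25λ, neither a whole number of wavelengths nor an odd multiple of λ/2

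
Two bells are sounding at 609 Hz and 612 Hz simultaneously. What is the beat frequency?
3 Hz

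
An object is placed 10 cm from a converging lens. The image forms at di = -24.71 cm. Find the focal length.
1/f = 1/do + 1/di → f = 16.8 cm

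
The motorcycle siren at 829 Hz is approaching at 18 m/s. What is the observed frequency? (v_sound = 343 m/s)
f_obs = f·v/(v − v_s) = 874.9 Hz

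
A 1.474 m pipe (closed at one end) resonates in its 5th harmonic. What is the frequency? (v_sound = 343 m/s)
fₙ = nv/(4L) = 290.9 Hz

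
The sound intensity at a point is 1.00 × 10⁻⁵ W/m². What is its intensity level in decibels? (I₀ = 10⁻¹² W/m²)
β = 10·log₁₀(I/I₀) = 70 dB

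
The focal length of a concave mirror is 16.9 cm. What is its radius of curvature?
R = 2|f| = 33.8 cm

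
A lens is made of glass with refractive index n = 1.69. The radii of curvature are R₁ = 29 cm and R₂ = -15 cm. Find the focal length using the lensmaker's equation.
1/f = (n − 1)(1/R₁ − 1/R₂) → f = 14.33 cm (converging lens)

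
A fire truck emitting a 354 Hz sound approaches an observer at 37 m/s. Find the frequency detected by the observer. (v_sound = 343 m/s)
f_obs = f·v/(v − v_s) = 396.8 Hz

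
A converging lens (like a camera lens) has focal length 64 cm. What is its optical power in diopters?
P = 1/f = 1.562 D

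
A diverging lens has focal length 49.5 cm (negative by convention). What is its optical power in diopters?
P = 1/f = -2.02 D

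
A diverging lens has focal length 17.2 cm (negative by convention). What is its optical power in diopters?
P = 1/f = -5.814 D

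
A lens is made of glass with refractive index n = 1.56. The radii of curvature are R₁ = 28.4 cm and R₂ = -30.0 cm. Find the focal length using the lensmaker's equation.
1/f = (n − 1)(1/R₁ − 1/R₂) → f = 26.05 cm (converging lens)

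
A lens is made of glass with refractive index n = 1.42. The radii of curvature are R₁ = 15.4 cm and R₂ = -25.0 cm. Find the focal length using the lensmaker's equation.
1/f = (n − 1)(1/R₁ − 1/R₂) → f = 22.69 cm (converging lens)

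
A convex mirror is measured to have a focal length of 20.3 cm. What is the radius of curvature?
R = 2|f| = 40.6 cm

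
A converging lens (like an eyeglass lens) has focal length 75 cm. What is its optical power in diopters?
P = 1/f = 1.333 D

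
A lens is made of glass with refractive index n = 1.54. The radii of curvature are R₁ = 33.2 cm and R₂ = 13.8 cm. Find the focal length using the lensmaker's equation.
1/f = (n − 1)(1/R₁ − 1/R₂) → f = -43.73 cm (diverging lens)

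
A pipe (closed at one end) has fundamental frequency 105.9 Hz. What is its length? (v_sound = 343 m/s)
L = v/(4f₁) = 0.8097 m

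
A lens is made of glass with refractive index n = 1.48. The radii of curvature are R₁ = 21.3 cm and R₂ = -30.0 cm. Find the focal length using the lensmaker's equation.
1/f = (n − 1)(1/R₁ − 1/R₂) → f = 25.95 cm (converging lens)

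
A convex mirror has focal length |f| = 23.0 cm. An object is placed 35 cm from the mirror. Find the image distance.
f = −23.0 cm (convex); 1/di = 1/f − 1/do → di = -13.88 cm (virtual image, behind mirror)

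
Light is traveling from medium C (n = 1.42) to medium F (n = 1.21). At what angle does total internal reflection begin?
θc = arcsin(n₂/n₁) = 58.44°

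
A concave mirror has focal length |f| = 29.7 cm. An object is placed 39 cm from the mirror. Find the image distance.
f = +29.7 cm (concave); 1/di = 1/f − 1/do → di = 124.5 cm (real image, in front of mirror)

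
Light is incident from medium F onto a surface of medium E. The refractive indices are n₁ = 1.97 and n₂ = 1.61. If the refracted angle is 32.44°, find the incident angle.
sin θ₁ = (n₂/n₁)·sin θ₂ → θ₁ = 26°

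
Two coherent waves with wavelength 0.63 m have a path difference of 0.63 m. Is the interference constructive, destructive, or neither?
constructive — path difference = 1λ, a whole number of wavelengths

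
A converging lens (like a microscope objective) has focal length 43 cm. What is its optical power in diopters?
P = 1/f = 2.326 D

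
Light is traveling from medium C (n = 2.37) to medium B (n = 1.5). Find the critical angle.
θc = arcsin(n₂/n₁) = 39.27°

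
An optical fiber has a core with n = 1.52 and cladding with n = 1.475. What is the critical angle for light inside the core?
θc = arcsin(n_cladding/n_core) = 76.02°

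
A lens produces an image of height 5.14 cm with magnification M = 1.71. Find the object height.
ho = |hi|/|M| = 3.006 cm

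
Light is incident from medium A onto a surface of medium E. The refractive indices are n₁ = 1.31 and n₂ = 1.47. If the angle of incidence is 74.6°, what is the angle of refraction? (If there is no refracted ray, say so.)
sin θ₂ = (n₁/n₂)·sin θ₁ = 0.8592 → θ₂ = 59.22°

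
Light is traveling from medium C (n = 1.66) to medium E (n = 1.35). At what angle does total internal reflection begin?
θc = arcsin(n₂/n₁) = 54.41°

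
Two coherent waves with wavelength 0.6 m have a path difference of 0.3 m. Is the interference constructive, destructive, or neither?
destructive — path difference = 0.5λ, an odd multiple of λ/2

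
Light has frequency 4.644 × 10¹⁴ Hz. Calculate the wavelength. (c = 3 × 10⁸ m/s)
λ = c/f = 646 nm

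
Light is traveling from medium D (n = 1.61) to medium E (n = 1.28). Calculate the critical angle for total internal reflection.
θc = arcsin(n₂/n₁) = 52.66°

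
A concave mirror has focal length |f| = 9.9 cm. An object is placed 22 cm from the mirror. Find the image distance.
f = +9.9 cm (concave); 1/di = 1/f − 1/do → di = 18 cm (real image, in front of mirror)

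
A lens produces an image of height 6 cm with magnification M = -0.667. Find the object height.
ho = |hi|/|M| = 8.996 cm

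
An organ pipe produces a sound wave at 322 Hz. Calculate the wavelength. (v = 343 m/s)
λ = v/f = 1.065 m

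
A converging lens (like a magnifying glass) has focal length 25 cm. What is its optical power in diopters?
P = 1/f = 4 D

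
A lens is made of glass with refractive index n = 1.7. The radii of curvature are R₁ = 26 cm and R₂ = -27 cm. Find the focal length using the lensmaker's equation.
1/f = (n − 1)(1/R₁ − 1/R₂) → f = 18.92 cm (converging lens)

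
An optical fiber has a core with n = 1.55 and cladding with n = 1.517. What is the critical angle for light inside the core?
θc = arcsin(n_cladding/n_core) = 78.16°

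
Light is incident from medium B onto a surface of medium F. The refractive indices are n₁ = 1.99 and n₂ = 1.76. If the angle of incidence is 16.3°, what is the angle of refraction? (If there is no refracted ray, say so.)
sin θ₂ = (n₁/n₂)·sin θ₁ = 0.3173 → θ₂ = 18.5°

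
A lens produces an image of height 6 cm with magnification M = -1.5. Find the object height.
ho = |hi|/|M| = 4 cm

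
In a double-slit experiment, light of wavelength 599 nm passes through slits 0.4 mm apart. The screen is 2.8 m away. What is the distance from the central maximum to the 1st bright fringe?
y = mλL/d = 4.193 mm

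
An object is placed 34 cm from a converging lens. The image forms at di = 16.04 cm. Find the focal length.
1/f = 1/do + 1/di → f = 10.9 cm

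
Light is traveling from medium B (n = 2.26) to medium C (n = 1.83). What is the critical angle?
θc = arcsin(n₂/n₁) = 54.07°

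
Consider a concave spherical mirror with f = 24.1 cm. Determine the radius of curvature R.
R = 2|f| = 48.2 cm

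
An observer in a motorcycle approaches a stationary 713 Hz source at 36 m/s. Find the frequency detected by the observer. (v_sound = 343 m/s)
f_obs = f·(v + v_o)/v = 787.8 Hz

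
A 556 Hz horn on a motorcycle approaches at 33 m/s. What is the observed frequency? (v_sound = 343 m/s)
f_obs = f·v/(v − v_s) = 615.2 Hz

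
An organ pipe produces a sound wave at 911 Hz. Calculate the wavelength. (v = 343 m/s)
λ = v/f = 0.3765 m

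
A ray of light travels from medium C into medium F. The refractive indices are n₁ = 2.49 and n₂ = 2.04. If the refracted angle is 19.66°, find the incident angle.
sin θ₁ = (n₂/n₁)·sin θ₂ → θ₁ = 16°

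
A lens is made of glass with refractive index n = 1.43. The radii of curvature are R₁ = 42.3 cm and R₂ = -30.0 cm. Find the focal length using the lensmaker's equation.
1/f = (n − 1)(1/R₁ − 1/R₂) → f = 40.82 cm (converging lens)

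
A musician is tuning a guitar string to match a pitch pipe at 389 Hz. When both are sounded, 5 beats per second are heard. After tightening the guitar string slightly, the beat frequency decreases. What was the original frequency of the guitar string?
384 Hz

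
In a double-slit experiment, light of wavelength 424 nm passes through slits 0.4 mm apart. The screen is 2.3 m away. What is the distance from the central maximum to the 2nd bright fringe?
y = mλL/d = 4.876 mm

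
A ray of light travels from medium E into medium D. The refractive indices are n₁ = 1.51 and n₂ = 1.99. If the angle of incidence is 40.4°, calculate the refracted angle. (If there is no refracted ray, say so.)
sin θ₂ = (n₁/n₂)·sin θ₁ = 0.4918 → θ₂ = 29.46°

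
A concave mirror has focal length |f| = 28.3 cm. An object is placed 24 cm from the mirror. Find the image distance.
f = +28.3 cm (concave); 1/di = 1/f − 1/do → di = -158 cm (virtual image, behind mirror)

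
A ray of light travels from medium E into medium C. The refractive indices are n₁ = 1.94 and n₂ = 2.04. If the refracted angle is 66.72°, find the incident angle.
sin θ₁ = (n₂/n₁)·sin θ₂ → θ₁ = 75°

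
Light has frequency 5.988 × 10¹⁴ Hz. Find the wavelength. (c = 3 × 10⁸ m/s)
λ = c/f = 501 nm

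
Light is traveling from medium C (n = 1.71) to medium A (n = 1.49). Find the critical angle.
θc = arcsin(n₂/n₁) = 60.62°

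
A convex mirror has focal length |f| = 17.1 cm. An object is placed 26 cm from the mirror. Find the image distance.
f = −17.1 cm (convex); 1/di = 1/f − 1/do → di = -10.32 cm (virtual image, behind mirror)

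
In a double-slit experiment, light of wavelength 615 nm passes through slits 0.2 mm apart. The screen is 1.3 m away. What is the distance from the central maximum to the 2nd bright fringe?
y = mλL/d = 7.995 mm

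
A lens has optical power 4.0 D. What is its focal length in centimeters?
f = 1/P = 25 cm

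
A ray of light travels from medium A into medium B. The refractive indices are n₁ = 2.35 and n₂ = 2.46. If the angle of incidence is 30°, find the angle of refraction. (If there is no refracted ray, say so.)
sin θ₂ = (n₁/n₂)·sin θ₁ = 0.4776 → θ₂ = 28.53°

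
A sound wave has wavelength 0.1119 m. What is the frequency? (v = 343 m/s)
f = v/λ = 3065 Hz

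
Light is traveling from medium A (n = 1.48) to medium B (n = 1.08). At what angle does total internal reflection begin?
θc = arcsin(n₂/n₁) = 46.86°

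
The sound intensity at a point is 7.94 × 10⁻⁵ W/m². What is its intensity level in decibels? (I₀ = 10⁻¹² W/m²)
β = 10·log₁₀(I/I₀) = 79 dB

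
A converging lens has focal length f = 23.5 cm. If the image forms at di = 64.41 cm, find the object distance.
1/do = 1/f − 1/di → do = 37 cm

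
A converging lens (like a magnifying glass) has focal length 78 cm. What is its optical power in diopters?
P = 1/f = 1.282 D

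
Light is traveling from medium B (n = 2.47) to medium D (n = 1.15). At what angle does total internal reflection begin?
θc = arcsin(n₂/n₁) = 27.75°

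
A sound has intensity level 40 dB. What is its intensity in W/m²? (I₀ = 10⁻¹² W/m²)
I = I₀·10^(β/10) = 1.00 × 10⁻⁸ W/m²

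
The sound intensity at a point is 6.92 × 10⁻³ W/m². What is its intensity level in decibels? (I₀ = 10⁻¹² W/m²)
β = 10·log₁₀(I/I₀) = 98.4 dB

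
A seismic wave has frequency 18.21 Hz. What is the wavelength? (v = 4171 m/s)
λ = v/f = 229 m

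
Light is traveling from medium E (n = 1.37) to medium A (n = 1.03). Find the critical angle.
θc = arcsin(n₂/n₁) = 48.75°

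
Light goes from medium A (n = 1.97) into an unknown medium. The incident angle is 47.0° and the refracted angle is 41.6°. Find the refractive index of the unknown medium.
n₂ = n₁·sin θ₁ / sin θ₂ = 2.17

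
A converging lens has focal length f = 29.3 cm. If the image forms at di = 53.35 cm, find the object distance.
1/do = 1/f − 1/di → do = 65 cm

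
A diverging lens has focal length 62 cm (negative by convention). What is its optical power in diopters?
P = 1/f = -1.613 D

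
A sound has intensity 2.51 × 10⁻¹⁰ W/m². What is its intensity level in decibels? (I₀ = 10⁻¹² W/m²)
β = 10·log₁₀(I/I₀) = 24 dB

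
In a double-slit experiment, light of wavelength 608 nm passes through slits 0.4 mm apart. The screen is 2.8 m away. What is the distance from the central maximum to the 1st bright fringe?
y = mλL/d = 4.256 mm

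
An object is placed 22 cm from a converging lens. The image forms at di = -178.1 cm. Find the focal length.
1/f = 1/do + 1/di → f = 25.1 cm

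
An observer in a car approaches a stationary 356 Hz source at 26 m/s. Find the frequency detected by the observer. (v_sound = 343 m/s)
f_obs = f·(v + v_o)/v = 383 Hz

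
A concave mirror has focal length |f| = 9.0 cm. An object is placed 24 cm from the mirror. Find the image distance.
f = +9.0 cm (concave); 1/di = 1/f − 1/do → di = 14.4 cm (real image, in front of mirror)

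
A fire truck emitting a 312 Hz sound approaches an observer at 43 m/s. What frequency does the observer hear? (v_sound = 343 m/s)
f_obs = f·v/(v − v_s) = 356.7 Hz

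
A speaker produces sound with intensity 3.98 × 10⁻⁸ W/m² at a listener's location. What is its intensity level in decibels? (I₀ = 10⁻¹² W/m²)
β = 10·log₁₀(I/I₀) = 46 dB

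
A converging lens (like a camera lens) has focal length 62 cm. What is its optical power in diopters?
P = 1/f = 1.613 D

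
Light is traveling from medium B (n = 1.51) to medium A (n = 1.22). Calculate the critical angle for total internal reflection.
θc = arcsin(n₂/n₁) = 53.9°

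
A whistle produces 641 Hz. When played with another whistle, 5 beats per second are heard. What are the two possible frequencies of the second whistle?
f₂ = 641 ± 5 Hz → 646 Hz or 636 Hz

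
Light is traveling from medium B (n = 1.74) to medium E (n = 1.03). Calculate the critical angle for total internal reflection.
θc = arcsin(n₂/n₁) = 36.3°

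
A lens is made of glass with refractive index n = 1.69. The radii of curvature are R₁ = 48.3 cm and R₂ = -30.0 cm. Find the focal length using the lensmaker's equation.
1/f = (n − 1)(1/R₁ − 1/R₂) → f = 26.82 cm (converging lens)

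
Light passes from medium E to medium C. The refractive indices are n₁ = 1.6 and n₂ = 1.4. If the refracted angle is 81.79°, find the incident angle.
sin θ₁ = (n₂/n₁)·sin θ₂ → θ₁ = 60°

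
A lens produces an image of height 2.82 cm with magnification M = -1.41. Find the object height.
ho = |hi|/|M| = 2 cm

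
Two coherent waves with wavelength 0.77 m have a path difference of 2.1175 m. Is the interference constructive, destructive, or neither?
neither (partial) — path difference = 2.75λ, neither a whole number of wavelengths nor an odd multiple of λ/2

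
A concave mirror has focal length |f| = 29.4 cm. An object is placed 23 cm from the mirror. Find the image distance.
f = +29.4 cm (concave); 1/di = 1/f − 1/do → di = -105.7 cm (virtual image, behind mirror)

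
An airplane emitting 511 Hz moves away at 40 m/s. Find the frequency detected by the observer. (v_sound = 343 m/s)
f_obs = f·v/(v + v_s) = 457.6 Hz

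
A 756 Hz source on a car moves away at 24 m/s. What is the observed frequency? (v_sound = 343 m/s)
f_obs = f·v/(v + v_s) = 706.6 Hz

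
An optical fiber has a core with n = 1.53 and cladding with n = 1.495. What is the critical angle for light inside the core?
θc = arcsin(n_cladding/n_core) = 77.72°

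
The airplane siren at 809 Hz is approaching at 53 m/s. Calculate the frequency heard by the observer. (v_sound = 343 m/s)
f_obs = f·v/(v − v_s) = 956.9 Hz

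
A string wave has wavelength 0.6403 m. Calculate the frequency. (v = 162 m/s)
f = v/λ = 253 Hz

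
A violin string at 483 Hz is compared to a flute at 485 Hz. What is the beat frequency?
2 Hz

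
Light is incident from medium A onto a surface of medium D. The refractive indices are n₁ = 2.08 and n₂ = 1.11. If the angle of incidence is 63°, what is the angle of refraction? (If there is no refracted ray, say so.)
sin θ₂ = (n₁/n₂)·sin θ₁ = 1.67 > 1, so there is no refracted ray — the light undergoes total internal reflection.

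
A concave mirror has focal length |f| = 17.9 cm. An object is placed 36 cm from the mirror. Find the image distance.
f = +17.9 cm (concave); 1/di = 1/f − 1/do → di = 35.6 cm (real image, in front of mirror)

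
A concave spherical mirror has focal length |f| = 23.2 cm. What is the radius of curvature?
R = 2|f| = 46.4 cm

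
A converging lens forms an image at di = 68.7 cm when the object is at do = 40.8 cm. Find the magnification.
M = −di/do = -1.684 (inverted image)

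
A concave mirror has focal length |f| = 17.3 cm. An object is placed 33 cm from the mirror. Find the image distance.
f = +17.3 cm (concave); 1/di = 1/f − 1/do → di = 36.36 cm (real image, in front of mirror)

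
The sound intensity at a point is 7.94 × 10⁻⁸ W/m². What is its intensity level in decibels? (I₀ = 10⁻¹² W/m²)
β = 10·log₁₀(I/I₀) = 49 dB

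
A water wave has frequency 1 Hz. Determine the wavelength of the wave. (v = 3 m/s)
λ = v/f = 3 m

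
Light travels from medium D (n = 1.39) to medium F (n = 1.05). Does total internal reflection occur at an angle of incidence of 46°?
θc = arcsin(n₂/n₁) = 49.06°; 46° < θc, so no — the ray refracts.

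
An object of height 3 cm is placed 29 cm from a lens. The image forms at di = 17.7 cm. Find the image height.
hi = (-di/do) × ho = -1.831 cm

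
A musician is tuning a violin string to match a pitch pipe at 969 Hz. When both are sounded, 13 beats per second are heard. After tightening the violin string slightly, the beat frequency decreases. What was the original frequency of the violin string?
956 Hz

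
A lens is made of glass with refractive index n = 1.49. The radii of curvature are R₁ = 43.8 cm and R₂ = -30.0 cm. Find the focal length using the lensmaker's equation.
1/f = (n − 1)(1/R₁ − 1/R₂) → f = 36.34 cm (converging lens)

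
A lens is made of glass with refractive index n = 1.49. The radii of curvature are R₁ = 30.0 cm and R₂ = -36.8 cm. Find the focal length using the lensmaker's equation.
1/f = (n − 1)(1/R₁ − 1/R₂) → f = 33.73 cm (converging lens)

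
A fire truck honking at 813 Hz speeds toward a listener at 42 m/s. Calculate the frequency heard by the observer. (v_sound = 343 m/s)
f_obs = f·v/(v − v_s) = 926.4 Hz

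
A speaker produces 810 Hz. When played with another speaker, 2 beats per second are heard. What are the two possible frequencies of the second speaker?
f₂ = 810 ± 2 Hz → 812 Hz or 808 Hz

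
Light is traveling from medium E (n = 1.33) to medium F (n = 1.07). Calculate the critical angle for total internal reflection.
θc = arcsin(n₂/n₁) = 53.56°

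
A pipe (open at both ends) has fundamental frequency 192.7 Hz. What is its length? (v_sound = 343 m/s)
L = v/(2f₁) = 0.89 m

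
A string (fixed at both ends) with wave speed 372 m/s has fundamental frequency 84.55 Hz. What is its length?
L = v/(2f₁) = 2.2 m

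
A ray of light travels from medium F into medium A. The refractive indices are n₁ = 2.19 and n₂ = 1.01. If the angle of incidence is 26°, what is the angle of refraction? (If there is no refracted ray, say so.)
sin θ₂ = (n₁/n₂)·sin θ₁ = 0.9505 → θ₂ = 71.9°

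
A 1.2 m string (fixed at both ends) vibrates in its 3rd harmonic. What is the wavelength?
λₙ = 2L/n = 0.8 m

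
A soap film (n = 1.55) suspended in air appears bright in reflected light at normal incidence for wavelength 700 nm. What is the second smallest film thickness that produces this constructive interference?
2nt = (m − ½)λ with m = 2 → t = (m − ½)λ/(2n) = 338.7 nm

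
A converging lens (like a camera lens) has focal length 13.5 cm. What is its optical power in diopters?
P = 1/f = 7.407 D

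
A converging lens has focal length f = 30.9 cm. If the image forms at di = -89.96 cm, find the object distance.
1/do = 1/f − 1/di → do = 23 cm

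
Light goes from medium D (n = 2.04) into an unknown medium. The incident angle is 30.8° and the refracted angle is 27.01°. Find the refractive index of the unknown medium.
n₂ = n₁·sin θ₁ / sin θ₂ = 2.3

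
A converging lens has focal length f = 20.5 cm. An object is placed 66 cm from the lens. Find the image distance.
1/di = 1/f − 1/do → di = 29.74 cm (real image)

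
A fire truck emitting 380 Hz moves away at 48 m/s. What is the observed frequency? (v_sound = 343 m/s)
f_obs = f·v/(v + v_s) = 333.4 Hz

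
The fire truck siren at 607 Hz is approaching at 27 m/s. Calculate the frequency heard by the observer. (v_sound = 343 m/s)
f_obs = f·v/(v − v_s) = 658.9 Hz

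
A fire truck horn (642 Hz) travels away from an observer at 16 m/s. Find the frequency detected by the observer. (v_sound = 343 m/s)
f_obs = f·v/(v + v_s) = 613.4 Hz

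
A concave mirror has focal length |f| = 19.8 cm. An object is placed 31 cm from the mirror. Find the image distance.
f = +19.8 cm (concave); 1/di = 1/f − 1/do → di = 54.8 cm (real image, in front of mirror)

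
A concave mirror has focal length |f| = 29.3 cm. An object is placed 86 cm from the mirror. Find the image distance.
f = +29.3 cm (concave); 1/di = 1/f − 1/do → di = 44.44 cm (real image, in front of mirror)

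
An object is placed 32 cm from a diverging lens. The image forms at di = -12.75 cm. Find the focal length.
1/f = 1/do + 1/di → f = -21.19 cm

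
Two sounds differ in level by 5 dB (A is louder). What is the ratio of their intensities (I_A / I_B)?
I_A/I_B = 10^(Δβ/10) = 3.162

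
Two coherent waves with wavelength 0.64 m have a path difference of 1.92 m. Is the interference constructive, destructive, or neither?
constructive — path difference = 3λ, a whole number of wavelengths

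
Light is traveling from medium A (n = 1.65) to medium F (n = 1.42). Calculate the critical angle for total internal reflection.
θc = arcsin(n₂/n₁) = 59.38°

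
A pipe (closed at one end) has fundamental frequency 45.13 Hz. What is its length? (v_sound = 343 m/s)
L = v/(4f₁) = 1.9 m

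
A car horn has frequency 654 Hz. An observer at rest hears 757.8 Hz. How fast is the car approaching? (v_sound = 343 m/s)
v_s = v·(1 − f/f_obs) = 46.98 m/s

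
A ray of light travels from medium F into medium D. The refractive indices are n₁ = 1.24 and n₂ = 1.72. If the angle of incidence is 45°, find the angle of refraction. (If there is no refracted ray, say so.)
sin θ₂ = (n₁/n₂)·sin θ₁ = 0.5098 → θ₂ = 30.65°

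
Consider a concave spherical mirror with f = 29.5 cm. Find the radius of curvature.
R = 2|f| = 59 cm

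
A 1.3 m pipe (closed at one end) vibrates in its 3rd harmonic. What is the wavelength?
λₙ = 4L/n = 1.733 m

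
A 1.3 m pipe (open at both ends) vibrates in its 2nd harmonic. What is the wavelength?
λₙ = 2L/n = 1.3 m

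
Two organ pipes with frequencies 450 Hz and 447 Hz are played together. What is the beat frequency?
3 Hz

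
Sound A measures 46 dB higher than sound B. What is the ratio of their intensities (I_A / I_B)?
I_A/I_B = 10^(Δβ/10) = 39810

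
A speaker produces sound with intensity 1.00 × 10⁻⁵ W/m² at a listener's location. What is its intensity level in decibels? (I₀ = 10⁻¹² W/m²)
β = 10·log₁₀(I/I₀) = 70 dB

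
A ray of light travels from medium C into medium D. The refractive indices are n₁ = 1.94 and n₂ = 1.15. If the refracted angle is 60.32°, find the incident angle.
sin θ₁ = (n₂/n₁)·sin θ₂ → θ₁ = 31°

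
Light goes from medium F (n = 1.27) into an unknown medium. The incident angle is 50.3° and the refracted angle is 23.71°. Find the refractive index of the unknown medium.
n₂ = n₁·sin θ₁ / sin θ₂ = 2.43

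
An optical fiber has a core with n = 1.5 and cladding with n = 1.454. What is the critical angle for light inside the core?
θc = arcsin(n_cladding/n_core) = 75.77°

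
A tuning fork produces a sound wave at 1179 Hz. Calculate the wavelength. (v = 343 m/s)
λ = v/f = 0.2909 m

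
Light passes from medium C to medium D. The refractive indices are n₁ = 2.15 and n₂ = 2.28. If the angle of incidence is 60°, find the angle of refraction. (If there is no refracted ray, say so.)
sin θ₂ = (n₁/n₂)·sin θ₁ = 0.8166 → θ₂ = 54.75°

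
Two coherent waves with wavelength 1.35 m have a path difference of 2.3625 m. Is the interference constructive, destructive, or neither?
neither (partial) — path difference = 1.75λ, neither a whole number of wavelengths nor an odd multiple of λ/2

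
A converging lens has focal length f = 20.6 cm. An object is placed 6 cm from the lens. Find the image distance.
1/di = 1/f − 1/do → di = -8.466 cm (virtual image)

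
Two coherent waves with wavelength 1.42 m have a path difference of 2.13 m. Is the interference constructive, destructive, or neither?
destructive — path difference = 1.5λ, an odd multiple of λ/2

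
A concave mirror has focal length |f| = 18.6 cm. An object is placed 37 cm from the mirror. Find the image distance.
f = +18.6 cm (concave); 1/di = 1/f − 1/do → di = 37.4 cm (real image, in front of mirror)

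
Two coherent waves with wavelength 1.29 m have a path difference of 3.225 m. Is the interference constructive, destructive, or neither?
destructive — path difference = 2.5λ, an odd multiple of λ/2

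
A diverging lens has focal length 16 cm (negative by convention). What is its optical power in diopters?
P = 1/f = -6.25 D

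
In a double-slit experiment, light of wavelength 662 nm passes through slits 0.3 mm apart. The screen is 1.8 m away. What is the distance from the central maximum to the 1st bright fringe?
y = mλL/d = 3.972 mm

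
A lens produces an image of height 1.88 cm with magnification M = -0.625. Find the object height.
ho = |hi|/|M| = 3.008 cm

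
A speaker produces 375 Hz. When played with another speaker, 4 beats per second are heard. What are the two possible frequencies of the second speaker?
f₂ = 375 ± 4 Hz → 379 Hz or 371 Hz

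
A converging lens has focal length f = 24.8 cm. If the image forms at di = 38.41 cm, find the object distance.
1/do = 1/f − 1/di → do = 69.99 cm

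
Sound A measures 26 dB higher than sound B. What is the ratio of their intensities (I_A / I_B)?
I_A/I_B = 10^(Δβ/10) = 398.1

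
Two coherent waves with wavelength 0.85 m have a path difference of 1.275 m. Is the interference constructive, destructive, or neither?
destructive — path difference = 1.5λ, an odd multiple of λ/2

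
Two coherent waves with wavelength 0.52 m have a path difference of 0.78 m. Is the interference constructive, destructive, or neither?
destructive — path difference = 1.5λ, an odd multiple of λ/2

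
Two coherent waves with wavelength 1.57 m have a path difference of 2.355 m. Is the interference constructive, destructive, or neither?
destructive — path difference = 1.5λ, an odd multiple of λ/2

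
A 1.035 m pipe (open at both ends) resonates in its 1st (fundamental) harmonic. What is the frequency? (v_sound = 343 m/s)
fₙ = nv/(2L) = 165.7 Hz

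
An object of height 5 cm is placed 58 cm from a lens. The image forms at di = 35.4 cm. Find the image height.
hi = (-di/do) × ho = -3.052 cm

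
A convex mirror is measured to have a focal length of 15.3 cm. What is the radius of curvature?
R = 2|f| = 30.6 cm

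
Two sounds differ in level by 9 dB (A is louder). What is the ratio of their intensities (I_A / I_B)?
I_A/I_B = 10^(Δβ/10) = 7.943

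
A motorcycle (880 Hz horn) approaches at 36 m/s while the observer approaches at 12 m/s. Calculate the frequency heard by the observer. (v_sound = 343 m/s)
f_obs = f·(v + v_o)/(v − v_s) = 1018 Hz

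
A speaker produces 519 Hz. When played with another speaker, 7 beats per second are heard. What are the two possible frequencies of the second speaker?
f₂ = 519 ± 7 Hz → 526 Hz or 512 Hz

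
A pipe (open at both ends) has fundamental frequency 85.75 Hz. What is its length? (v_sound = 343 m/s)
L = v/(2f₁) = 2 m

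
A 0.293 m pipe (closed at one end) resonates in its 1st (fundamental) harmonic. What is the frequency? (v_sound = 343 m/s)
fₙ = nv/(4L) = 292.7 Hz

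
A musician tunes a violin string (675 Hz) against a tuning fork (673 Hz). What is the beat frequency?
2 Hz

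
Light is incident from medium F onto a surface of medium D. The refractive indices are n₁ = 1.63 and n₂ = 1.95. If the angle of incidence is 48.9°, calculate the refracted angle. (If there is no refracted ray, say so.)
sin θ₂ = (n₁/n₂)·sin θ₁ = 0.6299 → θ₂ = 39.04°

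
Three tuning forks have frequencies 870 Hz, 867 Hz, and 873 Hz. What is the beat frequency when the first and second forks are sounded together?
3 Hz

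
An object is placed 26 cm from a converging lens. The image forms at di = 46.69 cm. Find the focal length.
1/f = 1/do + 1/di → f = 16.7 cm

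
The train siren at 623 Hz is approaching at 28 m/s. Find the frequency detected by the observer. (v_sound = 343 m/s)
f_obs = f·v/(v − v_s) = 678.4 Hz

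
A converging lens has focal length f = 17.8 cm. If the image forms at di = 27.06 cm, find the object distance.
1/do = 1/f − 1/di → do = 52.02 cm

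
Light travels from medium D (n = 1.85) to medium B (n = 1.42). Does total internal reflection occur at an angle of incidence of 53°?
θc = arcsin(n₂/n₁) = 50.14°; 53° > θc, so yes — total internal reflection.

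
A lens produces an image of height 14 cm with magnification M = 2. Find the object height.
ho = |hi|/|M| = 7 cm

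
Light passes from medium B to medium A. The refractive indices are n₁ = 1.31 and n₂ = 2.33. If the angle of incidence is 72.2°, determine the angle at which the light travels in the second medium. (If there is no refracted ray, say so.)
sin θ₂ = (n₁/n₂)·sin θ₁ = 0.5353 → θ₂ = 32.37°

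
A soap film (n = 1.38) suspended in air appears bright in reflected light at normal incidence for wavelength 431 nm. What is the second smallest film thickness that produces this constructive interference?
2nt = (m − ½)λ with m = 2 → t = (m − ½)λ/(2n) = 234.2 nm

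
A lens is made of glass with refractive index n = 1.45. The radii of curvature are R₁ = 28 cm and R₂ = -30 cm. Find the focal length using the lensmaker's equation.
1/f = (n − 1)(1/R₁ − 1/R₂) → f = 32.18 cm (converging lens)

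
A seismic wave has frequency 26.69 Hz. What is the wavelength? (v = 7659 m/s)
λ = v/f = 287 m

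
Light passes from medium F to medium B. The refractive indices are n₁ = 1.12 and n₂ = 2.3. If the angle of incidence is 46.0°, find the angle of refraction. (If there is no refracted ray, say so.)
sin θ₂ = (n₁/n₂)·sin θ₁ = 0.3503 → θ₂ = 20.5°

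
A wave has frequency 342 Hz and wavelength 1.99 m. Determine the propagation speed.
v = fλ = 680.6 m/s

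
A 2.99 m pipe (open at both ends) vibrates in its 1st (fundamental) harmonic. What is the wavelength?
λₙ = 2L/n = 5.98 m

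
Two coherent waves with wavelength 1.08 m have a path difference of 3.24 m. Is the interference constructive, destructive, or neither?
constructive — path difference = 3λ, a whole number of wavelengths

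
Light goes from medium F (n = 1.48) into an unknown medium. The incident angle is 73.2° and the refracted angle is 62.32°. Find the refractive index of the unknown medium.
n₂ = n₁·sin θ₁ / sin θ₂ = 1.6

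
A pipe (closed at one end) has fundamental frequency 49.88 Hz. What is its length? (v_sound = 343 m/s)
L = v/(4f₁) = 1.719 m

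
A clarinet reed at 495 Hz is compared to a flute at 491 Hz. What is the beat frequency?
4 Hz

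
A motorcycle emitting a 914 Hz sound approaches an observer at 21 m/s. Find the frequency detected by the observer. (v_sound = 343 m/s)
f_obs = f·v/(v − v_s) = 973.6 Hz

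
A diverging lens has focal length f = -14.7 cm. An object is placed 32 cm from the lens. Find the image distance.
1/di = 1/f − 1/do → di = -10.07 cm (virtual image)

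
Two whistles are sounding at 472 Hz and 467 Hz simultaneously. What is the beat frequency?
5 Hz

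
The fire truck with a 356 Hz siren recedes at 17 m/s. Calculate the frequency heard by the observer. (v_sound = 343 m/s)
f_obs = f·v/(v + v_s) = 339.2 Hz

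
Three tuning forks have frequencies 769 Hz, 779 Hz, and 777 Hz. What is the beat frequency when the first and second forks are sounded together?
10 Hz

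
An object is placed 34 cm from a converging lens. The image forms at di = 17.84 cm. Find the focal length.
1/f = 1/do + 1/di → f = 11.7 cm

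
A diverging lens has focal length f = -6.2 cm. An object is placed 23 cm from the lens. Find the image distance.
1/di = 1/f − 1/do → di = -4.884 cm (virtual image)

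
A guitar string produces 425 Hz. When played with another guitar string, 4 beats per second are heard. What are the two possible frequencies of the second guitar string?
f₂ = 425 ± 4 Hz → 429 Hz or 421 Hz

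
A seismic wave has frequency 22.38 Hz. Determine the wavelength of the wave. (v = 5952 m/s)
λ = v/f = 266 m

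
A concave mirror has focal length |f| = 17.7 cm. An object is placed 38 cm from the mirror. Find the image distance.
f = +17.7 cm (concave); 1/di = 1/f − 1/do → di = 33.13 cm (real image, in front of mirror)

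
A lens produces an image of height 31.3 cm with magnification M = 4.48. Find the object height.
ho = |hi|/|M| = 6.987 cm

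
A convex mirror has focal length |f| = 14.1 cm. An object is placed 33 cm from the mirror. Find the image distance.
f = −14.1 cm (convex); 1/di = 1/f − 1/do → di = -9.879 cm (virtual image, behind mirror)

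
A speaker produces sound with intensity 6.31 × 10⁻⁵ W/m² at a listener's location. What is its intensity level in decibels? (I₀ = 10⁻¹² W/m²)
β = 10·log₁₀(I/I₀) = 78 dB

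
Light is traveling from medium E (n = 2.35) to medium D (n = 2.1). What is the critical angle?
θc = arcsin(n₂/n₁) = 63.33°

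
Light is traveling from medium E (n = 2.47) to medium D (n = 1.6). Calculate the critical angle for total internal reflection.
θc = arcsin(n₂/n₁) = 40.37°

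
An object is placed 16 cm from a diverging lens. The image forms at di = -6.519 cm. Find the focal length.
1/f = 1/do + 1/di → f = -11 cm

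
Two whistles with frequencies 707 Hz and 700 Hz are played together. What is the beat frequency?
7 Hz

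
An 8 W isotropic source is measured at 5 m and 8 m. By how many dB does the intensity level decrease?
Δβ = 20·log₁₀(r₂/r₁) = 4.082 dB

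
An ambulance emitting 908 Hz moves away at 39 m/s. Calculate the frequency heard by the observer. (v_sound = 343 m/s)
f_obs = f·v/(v + v_s) = 815.3 Hz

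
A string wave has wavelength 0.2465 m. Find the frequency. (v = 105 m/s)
f = v/λ = 426 Hz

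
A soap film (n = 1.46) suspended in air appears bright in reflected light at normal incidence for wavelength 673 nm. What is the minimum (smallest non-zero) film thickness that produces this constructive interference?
2nt = (m − ½)λ with m = 1 → t = (m − ½)λ/(2n) = 115.2 nm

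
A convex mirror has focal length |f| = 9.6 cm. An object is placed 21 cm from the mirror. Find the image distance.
f = −9.6 cm (convex); 1/di = 1/f − 1/do → di = -6.588 cm (virtual image, behind mirror)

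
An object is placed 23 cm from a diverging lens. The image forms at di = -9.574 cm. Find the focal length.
1/f = 1/do + 1/di → f = -16.4 cm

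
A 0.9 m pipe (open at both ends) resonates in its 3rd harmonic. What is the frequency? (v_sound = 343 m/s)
fₙ = nv/(2L) = 571.7 Hz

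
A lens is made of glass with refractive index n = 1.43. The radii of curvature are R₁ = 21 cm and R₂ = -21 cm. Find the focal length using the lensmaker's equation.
1/f = (n − 1)(1/R₁ − 1/R₂) → f = 24.42 cm (converging lens)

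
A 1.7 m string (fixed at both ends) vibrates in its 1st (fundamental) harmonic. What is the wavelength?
λₙ = 2L/n = 3.4 m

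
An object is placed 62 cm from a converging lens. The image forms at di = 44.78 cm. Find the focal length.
1/f = 1/do + 1/di → f = 26 cm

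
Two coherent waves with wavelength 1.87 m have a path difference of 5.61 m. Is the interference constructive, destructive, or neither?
constructive — path difference = 3λ, a whole number of wavelengths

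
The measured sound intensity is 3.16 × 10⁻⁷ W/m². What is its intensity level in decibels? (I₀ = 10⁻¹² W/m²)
β = 10·log₁₀(I/I₀) = 55 dB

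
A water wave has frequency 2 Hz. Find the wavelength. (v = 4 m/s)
λ = v/f = 2 m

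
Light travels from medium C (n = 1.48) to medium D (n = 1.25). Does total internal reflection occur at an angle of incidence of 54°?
θc = arcsin(n₂/n₁) = 57.63°; 54° < θc, so no — the ray refracts.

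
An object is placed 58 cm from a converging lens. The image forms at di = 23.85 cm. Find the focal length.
1/f = 1/do + 1/di → f = 16.9 cm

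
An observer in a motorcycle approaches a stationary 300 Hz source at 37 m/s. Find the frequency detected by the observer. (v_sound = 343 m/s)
f_obs = f·(v + v_o)/v = 332.4 Hz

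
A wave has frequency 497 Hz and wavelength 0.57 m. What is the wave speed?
v = fλ = 283.3 m/s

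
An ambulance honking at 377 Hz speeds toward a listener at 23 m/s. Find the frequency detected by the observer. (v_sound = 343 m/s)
f_obs = f·v/(v − v_s) = 404.1 Hz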